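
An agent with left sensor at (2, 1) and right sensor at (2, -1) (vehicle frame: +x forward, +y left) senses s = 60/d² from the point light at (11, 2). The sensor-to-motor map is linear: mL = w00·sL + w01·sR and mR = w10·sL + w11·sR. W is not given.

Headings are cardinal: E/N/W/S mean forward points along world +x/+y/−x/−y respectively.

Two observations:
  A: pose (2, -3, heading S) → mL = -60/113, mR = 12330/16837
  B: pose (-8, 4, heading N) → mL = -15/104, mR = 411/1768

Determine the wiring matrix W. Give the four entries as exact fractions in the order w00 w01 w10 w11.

obs A: pose=(2,-3,S) → sL=60/113, sR=60/149, mL=-60/113, mR=12330/16837
obs B: pose=(-8,4,N) → sL=15/104, sR=3/17, mL=-15/104, mR=411/1768
sensor matrix S = [[60/113, 60/149], [15/104, 3/17]]; det S = 265095/7441954
solve [mL_A; mL_B] = S·[w00; w01] and [mR_A; mR_B] = S·[w10; w11]:
  w00 = -1, w01 = 0, w10 = 1, w11 = 1/2

-1 0 1 1/2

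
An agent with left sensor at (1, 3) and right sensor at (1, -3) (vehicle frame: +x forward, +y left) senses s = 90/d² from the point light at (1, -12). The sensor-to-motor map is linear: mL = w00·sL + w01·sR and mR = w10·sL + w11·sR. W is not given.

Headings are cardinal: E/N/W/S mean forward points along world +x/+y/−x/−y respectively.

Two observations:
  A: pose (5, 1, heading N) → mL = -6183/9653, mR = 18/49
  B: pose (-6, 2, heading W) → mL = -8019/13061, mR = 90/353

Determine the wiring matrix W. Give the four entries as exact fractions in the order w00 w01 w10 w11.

obs A: pose=(5,1,N) → sL=90/197, sR=18/49, mL=-6183/9653, mR=18/49
obs B: pose=(-6,2,W) → sL=18/37, sR=90/353, mL=-8019/13061, mR=90/353
sensor matrix S = [[90/197, 18/49], [18/37, 90/353]]; det S = -7845984/126077833
solve [mL_A; mL_B] = S·[w00; w01] and [mR_A; mR_B] = S·[w10; w11]:
  w00 = -1, w01 = -1/2, w10 = 0, w11 = 1

-1 -1/2 0 1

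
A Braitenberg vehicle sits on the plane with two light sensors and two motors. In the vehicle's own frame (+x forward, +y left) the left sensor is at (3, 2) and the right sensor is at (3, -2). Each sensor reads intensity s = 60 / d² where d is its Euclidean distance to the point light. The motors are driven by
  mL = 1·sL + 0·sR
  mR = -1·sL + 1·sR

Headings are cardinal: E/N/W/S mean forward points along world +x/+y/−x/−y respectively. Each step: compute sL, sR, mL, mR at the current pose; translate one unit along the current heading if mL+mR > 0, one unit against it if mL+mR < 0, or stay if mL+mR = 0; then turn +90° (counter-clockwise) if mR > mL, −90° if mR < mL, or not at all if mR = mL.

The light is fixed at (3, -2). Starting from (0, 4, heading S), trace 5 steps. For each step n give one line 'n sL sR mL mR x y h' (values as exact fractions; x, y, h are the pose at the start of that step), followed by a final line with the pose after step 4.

n=0: pose=(0,4,S); sL=6, sR=30/17; mL=6, mR=-72/17; mL+mR=30/17 → advance +1; mR−mL=-174/17 → turn -1·90°
n=1: pose=(0,3,W); sL=4/3, sR=12/17; mL=4/3, mR=-32/51; mL+mR=12/17 → advance +1; mR−mL=-100/51 → turn -1·90°
n=2: pose=(-1,3,N); sL=3/5, sR=15/17; mL=3/5, mR=24/85; mL+mR=15/17 → advance +1; mR−mL=-27/85 → turn -1·90°
n=3: pose=(-1,4,E); sL=12/13, sR=60/17; mL=12/13, mR=576/221; mL+mR=60/17 → advance +1; mR−mL=372/221 → turn +1·90°
n=4: pose=(0,4,N); sL=30/53, sR=30/41; mL=30/53, mR=360/2173; mL+mR=30/41 → advance +1; mR−mL=-870/2173 → turn -1·90°

0 6 30/17 6 -72/17 0 4 S
1 4/3 12/17 4/3 -32/51 0 3 W
2 3/5 15/17 3/5 24/85 -1 3 N
3 12/13 60/17 12/13 576/221 -1 4 E
4 30/53 30/41 30/53 360/2173 0 4 N
final 0 5 E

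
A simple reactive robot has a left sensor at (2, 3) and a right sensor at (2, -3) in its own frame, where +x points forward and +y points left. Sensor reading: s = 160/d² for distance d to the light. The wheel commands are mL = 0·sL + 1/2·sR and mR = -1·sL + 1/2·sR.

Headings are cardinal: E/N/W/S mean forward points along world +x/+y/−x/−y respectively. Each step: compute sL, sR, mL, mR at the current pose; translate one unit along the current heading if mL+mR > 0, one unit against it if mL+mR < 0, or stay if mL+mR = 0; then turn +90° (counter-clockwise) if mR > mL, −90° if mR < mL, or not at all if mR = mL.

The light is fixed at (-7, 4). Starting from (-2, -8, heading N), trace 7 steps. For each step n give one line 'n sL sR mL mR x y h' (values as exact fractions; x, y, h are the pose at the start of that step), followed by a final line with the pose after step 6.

n=0: pose=(-2,-8,N); sL=20/13, sR=40/41; mL=20/41, mR=-560/533; mL+mR=-300/533 → advance -1; mR−mL=-20/13 → turn -1·90°
n=1: pose=(-2,-9,E); sL=160/149, sR=32/61; mL=16/61, mR=-7376/9089; mL+mR=-4992/9089 → advance -1; mR−mL=-160/149 → turn -1·90°
n=2: pose=(-3,-9,S); sL=80/137, sR=80/113; mL=40/113, mR=-3560/15481; mL+mR=1920/15481 → advance +1; mR−mL=-80/137 → turn -1·90°
n=3: pose=(-3,-10,W); sL=160/293, sR=32/25; mL=16/25, mR=688/7325; mL+mR=5376/7325 → advance +1; mR−mL=-160/293 → turn -1·90°
n=4: pose=(-4,-10,N); sL=10/9, sR=8/9; mL=4/9, mR=-2/3; mL+mR=-2/9 → advance -1; mR−mL=-10/9 → turn -1·90°
n=5: pose=(-4,-11,E); sL=160/169, sR=160/349; mL=80/349, mR=-42320/58981; mL+mR=-28800/58981 → advance -1; mR−mL=-160/169 → turn -1·90°
n=6: pose=(-5,-11,S); sL=80/157, sR=16/29; mL=8/29, mR=-1064/4553; mL+mR=192/4553 → advance +1; mR−mL=-80/157 → turn -1·90°

0 20/13 40/41 20/41 -560/533 -2 -8 N
1 160/149 32/61 16/61 -7376/9089 -2 -9 E
2 80/137 80/113 40/113 -3560/15481 -3 -9 S
3 160/293 32/25 16/25 688/7325 -3 -10 W
4 10/9 8/9 4/9 -2/3 -4 -10 N
5 160/169 160/349 80/349 -42320/58981 -4 -11 E
6 80/157 16/29 8/29 -1064/4553 -5 -11 S
final -5 -12 W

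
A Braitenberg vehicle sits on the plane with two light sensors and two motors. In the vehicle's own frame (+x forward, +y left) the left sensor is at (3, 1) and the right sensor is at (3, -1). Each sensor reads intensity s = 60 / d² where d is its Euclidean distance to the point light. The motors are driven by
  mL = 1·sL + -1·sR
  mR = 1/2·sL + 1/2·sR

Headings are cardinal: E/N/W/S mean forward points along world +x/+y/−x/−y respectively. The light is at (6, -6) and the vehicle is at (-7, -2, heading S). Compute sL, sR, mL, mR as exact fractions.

12/29 60/197 624/5713 2052/5713

left sensor world pos  = (-6, -5); dL² = 145
right sensor world pos = (-8, -5); dR² = 197
sL = 60/145 = 12/29
sR = 60/197 = 60/197
mL = 1·sL + -1·sR = 624/5713
mR = 1/2·sL + 1/2·sR = 2052/5713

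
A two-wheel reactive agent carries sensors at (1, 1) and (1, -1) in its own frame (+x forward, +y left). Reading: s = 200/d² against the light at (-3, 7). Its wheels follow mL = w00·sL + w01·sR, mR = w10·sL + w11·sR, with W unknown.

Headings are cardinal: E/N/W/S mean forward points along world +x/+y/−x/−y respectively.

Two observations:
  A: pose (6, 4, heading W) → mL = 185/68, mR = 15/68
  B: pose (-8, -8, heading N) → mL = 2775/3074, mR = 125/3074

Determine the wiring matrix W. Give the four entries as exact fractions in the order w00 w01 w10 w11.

obs A: pose=(6,4,W) → sL=5/2, sR=50/17, mL=185/68, mR=15/68
obs B: pose=(-8,-8,N) → sL=25/29, sR=50/53, mL=2775/3074, mR=125/3074
sensor matrix S = [[5/2, 50/17], [25/29, 50/53]]; det S = -4625/26129
solve [mL_A; mL_B] = S·[w00; w01] and [mR_A; mR_B] = S·[w10; w11]:
  w00 = 1/2, w01 = 1/2, w10 = -1/2, w11 = 1/2

1/2 1/2 -1/2 1/2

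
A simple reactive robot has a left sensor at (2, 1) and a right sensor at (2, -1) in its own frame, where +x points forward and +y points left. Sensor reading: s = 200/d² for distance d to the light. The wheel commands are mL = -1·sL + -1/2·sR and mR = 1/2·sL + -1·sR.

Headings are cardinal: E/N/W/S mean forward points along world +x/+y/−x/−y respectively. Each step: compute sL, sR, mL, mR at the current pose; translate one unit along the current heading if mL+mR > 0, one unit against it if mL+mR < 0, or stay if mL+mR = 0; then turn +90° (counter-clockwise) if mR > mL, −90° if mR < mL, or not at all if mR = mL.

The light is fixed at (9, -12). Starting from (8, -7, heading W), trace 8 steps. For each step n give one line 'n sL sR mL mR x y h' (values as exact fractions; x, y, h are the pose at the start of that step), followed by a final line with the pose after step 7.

0 8 40/9 -92/9 -4/9 8 -7 W
1 20 20 -30 -10 9 -7 S
2 200/53 200/29 -11100/1537 -7700/1537 9 -6 E
3 50/17 25/8 -1225/272 -225/136 8 -6 N
4 8 40/9 -92/9 -4/9 8 -7 W
5 20 20 -30 -10 9 -7 S
6 200/53 200/29 -11100/1537 -7700/1537 9 -6 E
7 50/17 25/8 -1225/272 -225/136 8 -6 N
final 8 -7 W

n=0: pose=(8,-7,W); sL=8, sR=40/9; mL=-92/9, mR=-4/9; mL+mR=-32/3 → advance -1; mR−mL=88/9 → turn +1·90°
n=1: pose=(9,-7,S); sL=20, sR=20; mL=-30, mR=-10; mL+mR=-40 → advance -1; mR−mL=20 → turn +1·90°
n=2: pose=(9,-6,E); sL=200/53, sR=200/29; mL=-11100/1537, mR=-7700/1537; mL+mR=-18800/1537 → advance -1; mR−mL=3400/1537 → turn +1·90°
n=3: pose=(8,-6,N); sL=50/17, sR=25/8; mL=-1225/272, mR=-225/136; mL+mR=-1675/272 → advance -1; mR−mL=775/272 → turn +1·90°
n=4: pose=(8,-7,W); sL=8, sR=40/9; mL=-92/9, mR=-4/9; mL+mR=-32/3 → advance -1; mR−mL=88/9 → turn +1·90°
n=5: pose=(9,-7,S); sL=20, sR=20; mL=-30, mR=-10; mL+mR=-40 → advance -1; mR−mL=20 → turn +1·90°
n=6: pose=(9,-6,E); sL=200/53, sR=200/29; mL=-11100/1537, mR=-7700/1537; mL+mR=-18800/1537 → advance -1; mR−mL=3400/1537 → turn +1·90°
n=7: pose=(8,-6,N); sL=50/17, sR=25/8; mL=-1225/272, mR=-225/136; mL+mR=-1675/272 → advance -1; mR−mL=775/272 → turn +1·90°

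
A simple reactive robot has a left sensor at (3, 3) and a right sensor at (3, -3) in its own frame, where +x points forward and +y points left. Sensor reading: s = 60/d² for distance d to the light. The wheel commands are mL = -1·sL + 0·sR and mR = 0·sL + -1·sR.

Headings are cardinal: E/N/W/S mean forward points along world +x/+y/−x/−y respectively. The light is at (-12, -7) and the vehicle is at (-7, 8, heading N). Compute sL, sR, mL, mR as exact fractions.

left sensor world pos  = (-10, 11); dL² = 328
right sensor world pos = (-4, 11); dR² = 388
sL = 60/328 = 15/82
sR = 60/388 = 15/97
mL = -1·sL + 0·sR = -15/82
mR = 0·sL + -1·sR = -15/97

15/82 15/97 -15/82 -15/97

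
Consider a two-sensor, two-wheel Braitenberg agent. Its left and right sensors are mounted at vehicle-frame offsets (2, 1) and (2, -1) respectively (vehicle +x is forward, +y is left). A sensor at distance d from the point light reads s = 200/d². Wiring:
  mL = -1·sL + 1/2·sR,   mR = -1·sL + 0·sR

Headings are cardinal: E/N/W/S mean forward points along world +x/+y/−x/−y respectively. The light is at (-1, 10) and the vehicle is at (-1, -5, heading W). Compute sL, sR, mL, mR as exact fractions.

left sensor world pos  = (-3, -6); dL² = 260
right sensor world pos = (-3, -4); dR² = 200
sL = 200/260 = 10/13
sR = 200/200 = 1
mL = -1·sL + 1/2·sR = -7/26
mR = -1·sL + 0·sR = -10/13

10/13 1 -7/26 -10/13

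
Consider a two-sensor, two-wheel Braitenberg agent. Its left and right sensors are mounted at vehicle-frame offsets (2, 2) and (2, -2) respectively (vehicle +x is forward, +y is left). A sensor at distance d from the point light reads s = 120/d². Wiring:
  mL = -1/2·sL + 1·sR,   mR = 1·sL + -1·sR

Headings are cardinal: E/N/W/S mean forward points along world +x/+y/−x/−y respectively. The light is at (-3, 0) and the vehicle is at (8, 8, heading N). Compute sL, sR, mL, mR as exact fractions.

left sensor world pos  = (6, 10); dL² = 181
right sensor world pos = (10, 10); dR² = 269
sL = 120/181 = 120/181
sR = 120/269 = 120/269
mL = -1/2·sL + 1·sR = 5580/48689
mR = 1·sL + -1·sR = 10560/48689

120/181 120/269 5580/48689 10560/48689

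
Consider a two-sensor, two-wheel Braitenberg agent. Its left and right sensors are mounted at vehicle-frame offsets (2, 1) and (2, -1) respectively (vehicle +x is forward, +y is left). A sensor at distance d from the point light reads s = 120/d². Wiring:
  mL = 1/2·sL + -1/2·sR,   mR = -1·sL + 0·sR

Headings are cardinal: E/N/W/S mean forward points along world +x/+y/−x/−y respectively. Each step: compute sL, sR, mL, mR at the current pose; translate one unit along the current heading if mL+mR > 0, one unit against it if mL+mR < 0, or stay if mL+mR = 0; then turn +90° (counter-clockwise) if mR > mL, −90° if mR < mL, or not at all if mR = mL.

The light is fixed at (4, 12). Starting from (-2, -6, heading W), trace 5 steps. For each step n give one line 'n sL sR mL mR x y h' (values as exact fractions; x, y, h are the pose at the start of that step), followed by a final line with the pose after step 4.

n=0: pose=(-2,-6,W); sL=24/85, sR=120/353; mL=-864/30005, mR=-24/85; mL+mR=-9336/30005 → advance -1; mR−mL=-7608/30005 → turn -1·90°
n=1: pose=(-1,-6,N); sL=30/73, sR=15/34; mL=-75/4964, mR=-30/73; mL+mR=-2115/4964 → advance -1; mR−mL=-1965/4964 → turn -1·90°
n=2: pose=(-1,-7,E); sL=40/111, sR=120/409; mL=1520/45399, mR=-40/111; mL+mR=-14840/45399 → advance -1; mR−mL=-5960/15133 → turn -1·90°
n=3: pose=(-2,-7,S); sL=60/233, sR=12/49; mL=72/11417, mR=-60/233; mL+mR=-2868/11417 → advance -1; mR−mL=-3012/11417 → turn -1·90°
n=4: pose=(-2,-6,W); sL=24/85, sR=120/353; mL=-864/30005, mR=-24/85; mL+mR=-9336/30005 → advance -1; mR−mL=-7608/30005 → turn -1·90°

0 24/85 120/353 -864/30005 -24/85 -2 -6 W
1 30/73 15/34 -75/4964 -30/73 -1 -6 N
2 40/111 120/409 1520/45399 -40/111 -1 -7 E
3 60/233 12/49 72/11417 -60/233 -2 -7 S
4 24/85 120/353 -864/30005 -24/85 -2 -6 W
final -1 -6 N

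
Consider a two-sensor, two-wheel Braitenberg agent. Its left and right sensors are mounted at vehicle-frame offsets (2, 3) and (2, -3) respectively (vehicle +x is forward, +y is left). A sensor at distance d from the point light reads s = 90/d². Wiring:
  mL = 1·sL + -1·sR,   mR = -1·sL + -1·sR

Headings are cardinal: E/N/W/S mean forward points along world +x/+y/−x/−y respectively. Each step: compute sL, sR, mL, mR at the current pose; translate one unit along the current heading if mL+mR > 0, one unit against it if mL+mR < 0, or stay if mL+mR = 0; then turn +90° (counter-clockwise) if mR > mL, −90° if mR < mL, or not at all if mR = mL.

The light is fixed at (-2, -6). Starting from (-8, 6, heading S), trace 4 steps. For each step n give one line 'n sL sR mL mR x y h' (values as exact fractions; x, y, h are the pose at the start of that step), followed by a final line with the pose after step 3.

n=0: pose=(-8,6,S); sL=90/109, sR=90/181; mL=6480/19729, mR=-26100/19729; mL+mR=-180/181 → advance -1; mR−mL=-180/109 → turn -1·90°
n=1: pose=(-8,7,W); sL=45/82, sR=9/32; mL=351/1312, mR=-1089/1312; mL+mR=-9/16 → advance -1; mR−mL=-45/41 → turn -1·90°
n=2: pose=(-7,7,N); sL=90/289, sR=90/229; mL=-5400/66181, mR=-46620/66181; mL+mR=-180/229 → advance -1; mR−mL=-180/289 → turn -1·90°
n=3: pose=(-7,6,E); sL=5/13, sR=1; mL=-8/13, mR=-18/13; mL+mR=-2 → advance -1; mR−mL=-10/13 → turn -1·90°

0 90/109 90/181 6480/19729 -26100/19729 -8 6 S
1 45/82 9/32 351/1312 -1089/1312 -8 7 W
2 90/289 90/229 -5400/66181 -46620/66181 -7 7 N
3 5/13 1 -8/13 -18/13 -7 6 E
final -8 6 S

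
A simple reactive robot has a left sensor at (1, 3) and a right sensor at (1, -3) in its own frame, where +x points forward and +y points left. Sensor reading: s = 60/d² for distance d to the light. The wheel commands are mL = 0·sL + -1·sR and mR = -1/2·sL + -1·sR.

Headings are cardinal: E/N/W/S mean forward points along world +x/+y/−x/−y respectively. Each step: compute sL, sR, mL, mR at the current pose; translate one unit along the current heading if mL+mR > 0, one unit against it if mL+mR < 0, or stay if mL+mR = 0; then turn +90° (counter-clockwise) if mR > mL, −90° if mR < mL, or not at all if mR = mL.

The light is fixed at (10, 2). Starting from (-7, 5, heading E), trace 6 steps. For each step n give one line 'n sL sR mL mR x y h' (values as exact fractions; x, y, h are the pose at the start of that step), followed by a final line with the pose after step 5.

0 15/73 15/64 -15/64 -1575/4672 -7 5 E
1 60/229 12/89 -12/89 -5418/20381 -8 5 S
2 30/181 6/41 -6/41 -1701/7421 -8 6 W
3 12/85 60/221 -60/221 -378/1105 -7 6 N
4 15/73 15/64 -15/64 -1575/4672 -7 5 E
5 60/229 12/89 -12/89 -5418/20381 -8 5 S
final -8 6 W

n=0: pose=(-7,5,E); sL=15/73, sR=15/64; mL=-15/64, mR=-1575/4672; mL+mR=-1335/2336 → advance -1; mR−mL=-15/146 → turn -1·90°
n=1: pose=(-8,5,S); sL=60/229, sR=12/89; mL=-12/89, mR=-5418/20381; mL+mR=-8166/20381 → advance -1; mR−mL=-30/229 → turn -1·90°
n=2: pose=(-8,6,W); sL=30/181, sR=6/41; mL=-6/41, mR=-1701/7421; mL+mR=-2787/7421 → advance -1; mR−mL=-15/181 → turn -1·90°
n=3: pose=(-7,6,N); sL=12/85, sR=60/221; mL=-60/221, mR=-378/1105; mL+mR=-678/1105 → advance -1; mR−mL=-6/85 → turn -1·90°
n=4: pose=(-7,5,E); sL=15/73, sR=15/64; mL=-15/64, mR=-1575/4672; mL+mR=-1335/2336 → advance -1; mR−mL=-15/146 → turn -1·90°
n=5: pose=(-8,5,S); sL=60/229, sR=12/89; mL=-12/89, mR=-5418/20381; mL+mR=-8166/20381 → advance -1; mR−mL=-30/229 → turn -1·90°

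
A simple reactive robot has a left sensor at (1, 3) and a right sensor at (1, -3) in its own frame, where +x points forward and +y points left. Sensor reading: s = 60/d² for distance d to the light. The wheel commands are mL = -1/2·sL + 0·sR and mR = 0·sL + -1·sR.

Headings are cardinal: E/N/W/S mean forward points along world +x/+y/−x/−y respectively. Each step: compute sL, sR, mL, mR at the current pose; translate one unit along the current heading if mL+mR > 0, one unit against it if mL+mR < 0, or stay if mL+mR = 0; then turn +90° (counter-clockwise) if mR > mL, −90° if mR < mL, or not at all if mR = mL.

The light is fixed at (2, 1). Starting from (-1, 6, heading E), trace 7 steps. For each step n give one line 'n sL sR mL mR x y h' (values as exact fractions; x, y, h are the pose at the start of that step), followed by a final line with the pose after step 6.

n=0: pose=(-1,6,E); sL=15/17, sR=15/2; mL=-15/34, mR=-15/2; mL+mR=-135/17 → advance -1; mR−mL=-120/17 → turn -1·90°
n=1: pose=(-2,6,S); sL=60/17, sR=12/13; mL=-30/17, mR=-12/13; mL+mR=-594/221 → advance -1; mR−mL=186/221 → turn +1·90°
n=2: pose=(-2,7,E); sL=2/3, sR=10/3; mL=-1/3, mR=-10/3; mL+mR=-11/3 → advance -1; mR−mL=-3 → turn -1·90°
n=3: pose=(-3,7,S); sL=60/29, sR=60/89; mL=-30/29, mR=-60/89; mL+mR=-4410/2581 → advance -1; mR−mL=930/2581 → turn +1·90°
n=4: pose=(-3,8,E); sL=15/29, sR=15/8; mL=-15/58, mR=-15/8; mL+mR=-495/232 → advance -1; mR−mL=-375/232 → turn -1·90°
n=5: pose=(-4,8,S); sL=4/3, sR=20/39; mL=-2/3, mR=-20/39; mL+mR=-46/39 → advance -1; mR−mL=2/13 → turn +1·90°
n=6: pose=(-4,9,E); sL=30/73, sR=6/5; mL=-15/73, mR=-6/5; mL+mR=-513/365 → advance -1; mR−mL=-363/365 → turn -1·90°

0 15/17 15/2 -15/34 -15/2 -1 6 E
1 60/17 12/13 -30/17 -12/13 -2 6 S
2 2/3 10/3 -1/3 -10/3 -2 7 E
3 60/29 60/89 -30/29 -60/89 -3 7 S
4 15/29 15/8 -15/58 -15/8 -3 8 E
5 4/3 20/39 -2/3 -20/39 -4 8 S
6 30/73 6/5 -15/73 -6/5 -4 9 E
final -5 9 S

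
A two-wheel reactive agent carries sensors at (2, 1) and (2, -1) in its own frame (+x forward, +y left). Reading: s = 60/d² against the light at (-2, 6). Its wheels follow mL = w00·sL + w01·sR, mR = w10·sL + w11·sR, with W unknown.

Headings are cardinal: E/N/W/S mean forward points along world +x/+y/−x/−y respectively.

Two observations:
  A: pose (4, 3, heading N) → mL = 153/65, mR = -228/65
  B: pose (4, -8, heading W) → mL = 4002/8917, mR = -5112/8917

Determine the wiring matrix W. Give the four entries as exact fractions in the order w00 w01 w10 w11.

1/2 1 -1 -1

obs A: pose=(4,3,N) → sL=30/13, sR=6/5, mL=153/65, mR=-228/65
obs B: pose=(4,-8,W) → sL=60/241, sR=12/37, mL=4002/8917, mR=-5112/8917
sensor matrix S = [[30/13, 6/5], [60/241, 12/37]]; det S = 52128/115921
solve [mL_A; mL_B] = S·[w00; w01] and [mR_A; mR_B] = S·[w10; w11]:
  w00 = 1/2, w01 = 1, w10 = -1, w11 = -1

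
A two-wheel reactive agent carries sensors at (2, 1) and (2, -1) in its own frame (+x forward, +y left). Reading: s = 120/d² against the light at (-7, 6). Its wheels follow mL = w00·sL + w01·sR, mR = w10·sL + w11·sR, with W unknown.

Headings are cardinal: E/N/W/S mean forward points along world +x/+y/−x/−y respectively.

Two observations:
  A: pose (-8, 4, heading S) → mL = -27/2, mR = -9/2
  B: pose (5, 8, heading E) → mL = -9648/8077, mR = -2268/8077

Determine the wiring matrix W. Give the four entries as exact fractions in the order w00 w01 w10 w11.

obs A: pose=(-8,4,S) → sL=15/2, sR=6, mL=-27/2, mR=-9/2
obs B: pose=(5,8,E) → sL=24/41, sR=120/197, mL=-9648/8077, mR=-2268/8077
sensor matrix S = [[15/2, 6], [24/41, 120/197]]; det S = 8532/8077
solve [mL_A; mL_B] = S·[w00; w01] and [mR_A; mR_B] = S·[w10; w11]:
  w00 = -1, w01 = -1, w10 = -1, w11 = 1/2

-1 -1 -1 1/2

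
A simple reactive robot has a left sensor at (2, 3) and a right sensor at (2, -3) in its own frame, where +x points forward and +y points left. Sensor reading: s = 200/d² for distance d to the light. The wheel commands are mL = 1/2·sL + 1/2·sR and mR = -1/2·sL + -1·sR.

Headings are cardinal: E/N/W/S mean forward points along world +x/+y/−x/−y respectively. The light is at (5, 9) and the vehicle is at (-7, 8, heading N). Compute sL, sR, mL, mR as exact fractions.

100/113 100/41 7700/4633 -13350/4633

left sensor world pos  = (-10, 10); dL² = 226
right sensor world pos = (-4, 10); dR² = 82
sL = 200/226 = 100/113
sR = 200/82 = 100/41
mL = 1/2·sL + 1/2·sR = 7700/4633
mR = -1/2·sL + -1·sR = -13350/4633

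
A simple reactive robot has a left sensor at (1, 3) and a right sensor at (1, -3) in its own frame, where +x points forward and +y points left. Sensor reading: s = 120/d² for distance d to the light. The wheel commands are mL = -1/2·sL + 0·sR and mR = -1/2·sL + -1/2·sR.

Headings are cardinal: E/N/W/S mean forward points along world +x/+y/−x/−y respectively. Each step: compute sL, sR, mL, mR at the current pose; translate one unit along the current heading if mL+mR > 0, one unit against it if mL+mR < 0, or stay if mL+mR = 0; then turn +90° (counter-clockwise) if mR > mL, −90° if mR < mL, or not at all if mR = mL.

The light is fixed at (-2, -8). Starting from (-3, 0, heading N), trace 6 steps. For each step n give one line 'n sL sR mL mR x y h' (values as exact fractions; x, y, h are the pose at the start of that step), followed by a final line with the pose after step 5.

n=0: pose=(-3,0,N); sL=120/97, sR=24/17; mL=-60/97, mR=-2184/1649; mL+mR=-3204/1649 → advance -1; mR−mL=-12/17 → turn -1·90°
n=1: pose=(-3,-1,E); sL=6/5, sR=15/2; mL=-3/5, mR=-87/20; mL+mR=-99/20 → advance -1; mR−mL=-15/4 → turn -1·90°
n=2: pose=(-4,-1,S); sL=120/37, sR=120/61; mL=-60/37, mR=-5880/2257; mL+mR=-9540/2257 → advance -1; mR−mL=-60/61 → turn -1·90°
n=3: pose=(-4,0,W); sL=60/17, sR=12/13; mL=-30/17, mR=-492/221; mL+mR=-882/221 → advance -1; mR−mL=-6/13 → turn -1·90°
n=4: pose=(-3,0,N); sL=120/97, sR=24/17; mL=-60/97, mR=-2184/1649; mL+mR=-3204/1649 → advance -1; mR−mL=-12/17 → turn -1·90°
n=5: pose=(-3,-1,E); sL=6/5, sR=15/2; mL=-3/5, mR=-87/20; mL+mR=-99/20 → advance -1; mR−mL=-15/4 → turn -1·90°

0 120/97 24/17 -60/97 -2184/1649 -3 0 N
1 6/5 15/2 -3/5 -87/20 -3 -1 E
2 120/37 120/61 -60/37 -5880/2257 -4 -1 S
3 60/17 12/13 -30/17 -492/221 -4 0 W
4 120/97 24/17 -60/97 -2184/1649 -3 0 N
5 6/5 15/2 -3/5 -87/20 -3 -1 E
final -4 -1 S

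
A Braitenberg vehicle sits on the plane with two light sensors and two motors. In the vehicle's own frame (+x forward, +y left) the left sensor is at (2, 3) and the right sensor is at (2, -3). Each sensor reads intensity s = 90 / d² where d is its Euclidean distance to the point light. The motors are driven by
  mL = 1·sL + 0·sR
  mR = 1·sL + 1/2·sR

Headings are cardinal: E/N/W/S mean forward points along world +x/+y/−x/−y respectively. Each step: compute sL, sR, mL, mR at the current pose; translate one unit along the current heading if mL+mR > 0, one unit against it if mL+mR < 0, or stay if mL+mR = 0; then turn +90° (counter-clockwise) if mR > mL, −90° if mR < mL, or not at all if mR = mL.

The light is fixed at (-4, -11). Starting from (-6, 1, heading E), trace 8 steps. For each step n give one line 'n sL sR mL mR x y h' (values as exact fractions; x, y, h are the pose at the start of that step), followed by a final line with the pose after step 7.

n=0: pose=(-6,1,E); sL=2/5, sR=10/9; mL=2/5, mR=43/45; mL+mR=61/45 → advance +1; mR−mL=5/9 → turn +1·90°
n=1: pose=(-5,1,N); sL=45/106, sR=9/20; mL=45/106, mR=1377/2120; mL+mR=2277/2120 → advance +1; mR−mL=9/40 → turn +1·90°
n=2: pose=(-5,2,W); sL=90/109, sR=18/53; mL=90/109, mR=5751/5777; mL+mR=10521/5777 → advance +1; mR−mL=9/53 → turn +1·90°
n=3: pose=(-6,2,S); sL=45/61, sR=45/73; mL=45/61, mR=9315/8906; mL+mR=15885/8906 → advance +1; mR−mL=45/146 → turn +1·90°
n=4: pose=(-6,1,E); sL=2/5, sR=10/9; mL=2/5, mR=43/45; mL+mR=61/45 → advance +1; mR−mL=5/9 → turn +1·90°
n=5: pose=(-5,1,N); sL=45/106, sR=9/20; mL=45/106, mR=1377/2120; mL+mR=2277/2120 → advance +1; mR−mL=9/40 → turn +1·90°
n=6: pose=(-5,2,W); sL=90/109, sR=18/53; mL=90/109, mR=5751/5777; mL+mR=10521/5777 → advance +1; mR−mL=9/53 → turn +1·90°
n=7: pose=(-6,2,S); sL=45/61, sR=45/73; mL=45/61, mR=9315/8906; mL+mR=15885/8906 → advance +1; mR−mL=45/146 → turn +1·90°

0 2/5 10/9 2/5 43/45 -6 1 E
1 45/106 9/20 45/106 1377/2120 -5 1 N
2 90/109 18/53 90/109 5751/5777 -5 2 W
3 45/61 45/73 45/61 9315/8906 -6 2 S
4 2/5 10/9 2/5 43/45 -6 1 E
5 45/106 9/20 45/106 1377/2120 -5 1 N
6 90/109 18/53 90/109 5751/5777 -5 2 W
7 45/61 45/73 45/61 9315/8906 -6 2 S
final -6 1 E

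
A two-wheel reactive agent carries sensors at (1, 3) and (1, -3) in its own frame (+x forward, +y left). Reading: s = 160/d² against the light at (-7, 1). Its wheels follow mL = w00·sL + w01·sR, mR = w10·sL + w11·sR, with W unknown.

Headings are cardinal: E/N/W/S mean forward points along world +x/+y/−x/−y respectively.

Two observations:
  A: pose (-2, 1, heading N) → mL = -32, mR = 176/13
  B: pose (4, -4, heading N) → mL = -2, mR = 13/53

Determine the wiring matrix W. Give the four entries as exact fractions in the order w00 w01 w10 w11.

obs A: pose=(-2,1,N) → sL=32, sR=32/13, mL=-32, mR=176/13
obs B: pose=(4,-4,N) → sL=2, sR=40/53, mL=-2, mR=13/53
sensor matrix S = [[32, 32/13], [2, 40/53]]; det S = 13248/689
solve [mL_A; mL_B] = S·[w00; w01] and [mR_A; mR_B] = S·[w10; w11]:
  w00 = -1, w01 = 0, w10 = 1/2, w11 = -1

-1 0 1/2 -1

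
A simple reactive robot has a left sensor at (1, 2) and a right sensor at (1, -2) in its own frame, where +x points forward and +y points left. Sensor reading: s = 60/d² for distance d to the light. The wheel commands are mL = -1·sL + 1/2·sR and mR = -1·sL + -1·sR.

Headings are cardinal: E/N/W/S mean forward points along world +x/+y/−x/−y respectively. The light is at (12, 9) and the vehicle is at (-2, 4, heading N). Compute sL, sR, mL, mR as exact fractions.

15/68 3/8 -9/272 -81/136

left sensor world pos  = (-4, 5); dL² = 272
right sensor world pos = (0, 5); dR² = 160
sL = 60/272 = 15/68
sR = 60/160 = 3/8
mL = -1·sL + 1/2·sR = -9/272
mR = -1·sL + -1·sR = -81/136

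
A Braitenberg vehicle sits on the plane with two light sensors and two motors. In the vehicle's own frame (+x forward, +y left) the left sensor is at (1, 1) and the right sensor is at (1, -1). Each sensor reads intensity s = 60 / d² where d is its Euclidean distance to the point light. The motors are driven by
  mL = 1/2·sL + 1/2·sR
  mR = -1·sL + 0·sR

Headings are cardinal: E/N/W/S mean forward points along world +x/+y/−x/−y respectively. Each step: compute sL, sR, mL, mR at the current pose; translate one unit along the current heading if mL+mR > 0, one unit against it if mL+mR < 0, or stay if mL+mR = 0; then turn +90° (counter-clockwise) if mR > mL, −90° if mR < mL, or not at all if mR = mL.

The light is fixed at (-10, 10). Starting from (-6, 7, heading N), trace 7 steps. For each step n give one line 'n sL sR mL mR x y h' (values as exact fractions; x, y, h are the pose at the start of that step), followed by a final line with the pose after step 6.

0 60/13 60/29 1260/377 -60/13 -6 7 N
1 30/17 6/5 126/85 -30/17 -6 6 E
2 60/41 60/29 2100/1189 -60/41 -7 6 S
3 3/2 3 9/4 -3/2 -7 5 W
4 60/17 12/5 252/85 -60/17 -8 5 N
5 30/17 30/29 690/493 -30/17 -8 4 E
6 60/53 60/49 3060/2597 -60/53 -9 4 S
final -9 3 W

n=0: pose=(-6,7,N); sL=60/13, sR=60/29; mL=1260/377, mR=-60/13; mL+mR=-480/377 → advance -1; mR−mL=-3000/377 → turn -1·90°
n=1: pose=(-6,6,E); sL=30/17, sR=6/5; mL=126/85, mR=-30/17; mL+mR=-24/85 → advance -1; mR−mL=-276/85 → turn -1·90°
n=2: pose=(-7,6,S); sL=60/41, sR=60/29; mL=2100/1189, mR=-60/41; mL+mR=360/1189 → advance +1; mR−mL=-3840/1189 → turn -1·90°
n=3: pose=(-7,5,W); sL=3/2, sR=3; mL=9/4, mR=-3/2; mL+mR=3/4 → advance +1; mR−mL=-15/4 → turn -1·90°
n=4: pose=(-8,5,N); sL=60/17, sR=12/5; mL=252/85, mR=-60/17; mL+mR=-48/85 → advance -1; mR−mL=-552/85 → turn -1·90°
n=5: pose=(-8,4,E); sL=30/17, sR=30/29; mL=690/493, mR=-30/17; mL+mR=-180/493 → advance -1; mR−mL=-1560/493 → turn -1·90°
n=6: pose=(-9,4,S); sL=60/53, sR=60/49; mL=3060/2597, mR=-60/53; mL+mR=120/2597 → advance +1; mR−mL=-6000/2597 → turn -1·90°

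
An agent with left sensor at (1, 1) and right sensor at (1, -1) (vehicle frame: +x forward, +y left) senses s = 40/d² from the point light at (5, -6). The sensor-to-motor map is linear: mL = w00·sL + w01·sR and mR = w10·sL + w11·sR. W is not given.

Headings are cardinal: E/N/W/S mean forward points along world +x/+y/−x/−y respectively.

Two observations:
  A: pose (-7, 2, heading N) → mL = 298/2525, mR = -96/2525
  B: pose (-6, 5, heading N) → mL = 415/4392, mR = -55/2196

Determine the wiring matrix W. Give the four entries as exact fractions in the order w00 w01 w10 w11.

obs A: pose=(-7,2,N) → sL=4/25, sR=20/101, mL=298/2525, mR=-96/2525
obs B: pose=(-6,5,N) → sL=5/36, sR=10/61, mL=415/4392, mR=-55/2196
sensor matrix S = [[4/25, 20/101], [5/36, 10/61]]; det S = -353/277245
solve [mL_A; mL_B] = S·[w00; w01] and [mR_A; mR_B] = S·[w10; w11]:
  w00 = -1/2, w01 = 1, w10 = 1, w11 = -1

-1/2 1 1 -1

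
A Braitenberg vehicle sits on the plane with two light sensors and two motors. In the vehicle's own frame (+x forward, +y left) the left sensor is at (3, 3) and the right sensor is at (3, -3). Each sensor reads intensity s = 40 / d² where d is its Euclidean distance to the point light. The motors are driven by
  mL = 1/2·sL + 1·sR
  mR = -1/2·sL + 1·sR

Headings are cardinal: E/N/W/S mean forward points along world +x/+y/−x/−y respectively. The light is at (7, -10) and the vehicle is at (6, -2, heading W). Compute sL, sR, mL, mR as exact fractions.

40/41 40/137 4380/5617 -1100/5617

left sensor world pos  = (3, -5); dL² = 41
right sensor world pos = (3, 1); dR² = 137
sL = 40/41 = 40/41
sR = 40/137 = 40/137
mL = 1/2·sL + 1·sR = 4380/5617
mR = -1/2·sL + 1·sR = -1100/5617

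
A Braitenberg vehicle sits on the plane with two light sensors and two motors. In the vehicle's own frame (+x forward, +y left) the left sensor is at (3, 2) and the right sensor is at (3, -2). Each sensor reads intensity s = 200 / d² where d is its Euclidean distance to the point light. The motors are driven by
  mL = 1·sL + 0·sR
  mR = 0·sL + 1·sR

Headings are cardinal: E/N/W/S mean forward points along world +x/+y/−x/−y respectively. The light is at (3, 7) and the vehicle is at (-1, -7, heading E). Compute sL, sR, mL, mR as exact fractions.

left sensor world pos  = (2, -5); dL² = 145
right sensor world pos = (2, -9); dR² = 257
sL = 200/145 = 40/29
sR = 200/257 = 200/257
mL = 1·sL + 0·sR = 40/29
mR = 0·sL + 1·sR = 200/257

40/29 200/257 40/29 200/257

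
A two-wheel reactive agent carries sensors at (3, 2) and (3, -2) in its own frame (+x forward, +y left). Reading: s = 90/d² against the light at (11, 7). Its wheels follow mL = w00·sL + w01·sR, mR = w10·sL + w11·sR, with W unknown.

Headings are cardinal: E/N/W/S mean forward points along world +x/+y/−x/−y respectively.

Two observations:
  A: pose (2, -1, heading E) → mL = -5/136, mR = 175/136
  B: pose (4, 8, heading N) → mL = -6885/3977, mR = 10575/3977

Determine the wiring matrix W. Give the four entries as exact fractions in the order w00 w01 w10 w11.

obs A: pose=(2,-1,E) → sL=5/4, sR=45/68, mL=-5/136, mR=175/136
obs B: pose=(4,8,N) → sL=90/97, sR=90/41, mL=-6885/3977, mR=10575/3977
sensor matrix S = [[5/4, 45/68], [90/97, 90/41]]; det S = 144000/67609
solve [mL_A; mL_B] = S·[w00; w01] and [mR_A; mR_B] = S·[w10; w11]:
  w00 = 1/2, w01 = -1, w10 = 1/2, w11 = 1

1/2 -1 1/2 1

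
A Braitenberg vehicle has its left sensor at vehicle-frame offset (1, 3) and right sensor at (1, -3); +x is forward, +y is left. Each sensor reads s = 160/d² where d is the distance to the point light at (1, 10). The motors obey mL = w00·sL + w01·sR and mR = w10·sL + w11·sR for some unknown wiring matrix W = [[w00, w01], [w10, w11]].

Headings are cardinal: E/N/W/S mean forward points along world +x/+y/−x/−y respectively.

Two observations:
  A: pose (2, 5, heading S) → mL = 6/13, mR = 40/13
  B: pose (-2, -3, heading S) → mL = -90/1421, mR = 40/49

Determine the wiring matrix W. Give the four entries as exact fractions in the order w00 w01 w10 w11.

-1/2 1/2 1 0

obs A: pose=(2,5,S) → sL=40/13, sR=4, mL=6/13, mR=40/13
obs B: pose=(-2,-3,S) → sL=40/49, sR=20/29, mL=-90/1421, mR=40/49
sensor matrix S = [[40/13, 4], [40/49, 20/29]]; det S = -21120/18473
solve [mL_A; mL_B] = S·[w00; w01] and [mR_A; mR_B] = S·[w10; w11]:
  w00 = -1/2, w01 = 1/2, w10 = 1, w11 = 0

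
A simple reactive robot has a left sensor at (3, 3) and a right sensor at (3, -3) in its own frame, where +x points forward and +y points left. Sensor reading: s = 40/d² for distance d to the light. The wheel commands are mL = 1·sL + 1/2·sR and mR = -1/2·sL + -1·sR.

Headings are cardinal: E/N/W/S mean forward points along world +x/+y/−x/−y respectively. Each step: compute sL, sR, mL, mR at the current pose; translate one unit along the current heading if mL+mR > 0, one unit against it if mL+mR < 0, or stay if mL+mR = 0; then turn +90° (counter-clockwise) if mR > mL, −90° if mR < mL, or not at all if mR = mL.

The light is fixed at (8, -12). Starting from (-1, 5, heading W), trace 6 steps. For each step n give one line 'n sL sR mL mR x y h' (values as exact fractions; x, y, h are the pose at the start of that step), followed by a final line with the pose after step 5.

0 2/17 5/68 21/136 -9/68 -1 5 W
1 40/569 40/449 29340/255481 -31740/255481 -2 5 N
2 4/41 20/109 846/4469 -1038/4469 -2 4 E
3 40/233 8/73 3852/17009 -3324/17009 -3 4 S
4 2/17 1/13 69/442 -30/221 -3 3 W
5 40/549 8/81 604/4941 -668/4941 -4 3 N
final -4 2 E

n=0: pose=(-1,5,W); sL=2/17, sR=5/68; mL=21/136, mR=-9/68; mL+mR=3/136 → advance +1; mR−mL=-39/136 → turn -1·90°
n=1: pose=(-2,5,N); sL=40/569, sR=40/449; mL=29340/255481, mR=-31740/255481; mL+mR=-2400/255481 → advance -1; mR−mL=-61080/255481 → turn -1·90°
n=2: pose=(-2,4,E); sL=4/41, sR=20/109; mL=846/4469, mR=-1038/4469; mL+mR=-192/4469 → advance -1; mR−mL=-1884/4469 → turn -1·90°
n=3: pose=(-3,4,S); sL=40/233, sR=8/73; mL=3852/17009, mR=-3324/17009; mL+mR=528/17009 → advance +1; mR−mL=-7176/17009 → turn -1·90°
n=4: pose=(-3,3,W); sL=2/17, sR=1/13; mL=69/442, mR=-30/221; mL+mR=9/442 → advance +1; mR−mL=-129/442 → turn -1·90°
n=5: pose=(-4,3,N); sL=40/549, sR=8/81; mL=604/4941, mR=-668/4941; mL+mR=-64/4941 → advance -1; mR−mL=-424/1647 → turn -1·90°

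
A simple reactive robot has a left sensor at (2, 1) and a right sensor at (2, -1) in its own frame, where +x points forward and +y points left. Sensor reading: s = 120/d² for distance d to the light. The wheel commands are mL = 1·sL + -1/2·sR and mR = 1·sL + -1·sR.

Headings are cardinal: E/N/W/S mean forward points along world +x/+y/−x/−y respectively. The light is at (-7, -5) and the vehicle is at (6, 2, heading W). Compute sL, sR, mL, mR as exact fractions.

120/157 24/37 2556/5809 672/5809

left sensor world pos  = (4, 1); dL² = 157
right sensor world pos = (4, 3); dR² = 185
sL = 120/157 = 120/157
sR = 120/185 = 24/37
mL = 1·sL + -1/2·sR = 2556/5809
mR = 1·sL + -1·sR = 672/5809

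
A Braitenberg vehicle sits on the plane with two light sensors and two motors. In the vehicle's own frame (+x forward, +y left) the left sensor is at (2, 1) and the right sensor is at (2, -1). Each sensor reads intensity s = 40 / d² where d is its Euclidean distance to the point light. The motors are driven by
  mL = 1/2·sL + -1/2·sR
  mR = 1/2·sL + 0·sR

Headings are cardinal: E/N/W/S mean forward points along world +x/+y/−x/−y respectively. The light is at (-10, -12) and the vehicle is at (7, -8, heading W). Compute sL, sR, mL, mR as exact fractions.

20/117 4/25 16/2925 10/117

left sensor world pos  = (5, -9); dL² = 234
right sensor world pos = (5, -7); dR² = 250
sL = 40/234 = 20/117
sR = 40/250 = 4/25
mL = 1/2·sL + -1/2·sR = 16/2925
mR = 1/2·sL + 0·sR = 10/117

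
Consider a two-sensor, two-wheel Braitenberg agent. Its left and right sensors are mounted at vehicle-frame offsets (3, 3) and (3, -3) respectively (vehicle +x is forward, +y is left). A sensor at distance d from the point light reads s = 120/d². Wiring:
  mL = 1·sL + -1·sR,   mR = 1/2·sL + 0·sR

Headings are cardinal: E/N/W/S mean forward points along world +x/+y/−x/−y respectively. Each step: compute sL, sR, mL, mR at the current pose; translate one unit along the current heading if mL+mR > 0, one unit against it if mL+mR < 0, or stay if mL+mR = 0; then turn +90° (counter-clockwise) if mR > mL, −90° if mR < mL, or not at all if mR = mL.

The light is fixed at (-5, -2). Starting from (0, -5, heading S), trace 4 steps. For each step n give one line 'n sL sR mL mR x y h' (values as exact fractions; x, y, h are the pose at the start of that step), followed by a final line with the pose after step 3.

n=0: pose=(0,-5,S); sL=6/5, sR=3; mL=-9/5, mR=3/5; mL+mR=-6/5 → advance -1; mR−mL=12/5 → turn +1·90°
n=1: pose=(0,-4,E); sL=24/13, sR=120/89; mL=576/1157, mR=12/13; mL+mR=1644/1157 → advance +1; mR−mL=492/1157 → turn +1·90°
n=2: pose=(1,-4,N); sL=12, sR=60/41; mL=432/41, mR=6; mL+mR=678/41 → advance +1; mR−mL=-186/41 → turn -1·90°
n=3: pose=(1,-3,E); sL=24/17, sR=120/97; mL=288/1649, mR=12/17; mL+mR=1452/1649 → advance +1; mR−mL=876/1649 → turn +1·90°

0 6/5 3 -9/5 3/5 0 -5 S
1 24/13 120/89 576/1157 12/13 0 -4 E
2 12 60/41 432/41 6 1 -4 N
3 24/17 120/97 288/1649 12/17 1 -3 E
final 2 -3 N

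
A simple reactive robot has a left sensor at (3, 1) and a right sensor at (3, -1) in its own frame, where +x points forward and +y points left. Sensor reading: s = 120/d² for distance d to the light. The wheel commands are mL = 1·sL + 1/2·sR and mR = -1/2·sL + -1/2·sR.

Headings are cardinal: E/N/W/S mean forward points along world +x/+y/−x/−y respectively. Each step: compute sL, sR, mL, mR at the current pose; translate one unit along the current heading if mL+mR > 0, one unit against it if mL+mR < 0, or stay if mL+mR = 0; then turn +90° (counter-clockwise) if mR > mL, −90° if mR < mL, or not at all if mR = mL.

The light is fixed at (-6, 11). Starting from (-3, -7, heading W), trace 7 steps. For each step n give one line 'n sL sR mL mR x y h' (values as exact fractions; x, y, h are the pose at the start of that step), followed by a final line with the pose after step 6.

n=0: pose=(-3,-7,W); sL=120/361, sR=120/289; mL=56340/104329, mR=-39000/104329; mL+mR=60/361 → advance +1; mR−mL=-95340/104329 → turn -1·90°
n=1: pose=(-4,-7,N); sL=60/113, sR=20/39; mL=3470/4407, mR=-2300/4407; mL+mR=30/113 → advance +1; mR−mL=-5770/4407 → turn -1·90°
n=2: pose=(-4,-6,E); sL=120/281, sR=120/349; mL=58740/98069, mR=-37800/98069; mL+mR=60/281 → advance +1; mR−mL=-96540/98069 → turn -1·90°
n=3: pose=(-3,-6,S); sL=15/52, sR=30/101; mL=2295/5252, mR=-3075/10504; mL+mR=15/104 → advance +1; mR−mL=-7665/10504 → turn -1·90°
n=4: pose=(-3,-7,W); sL=120/361, sR=120/289; mL=56340/104329, mR=-39000/104329; mL+mR=60/361 → advance +1; mR−mL=-95340/104329 → turn -1·90°
n=5: pose=(-4,-7,N); sL=60/113, sR=20/39; mL=3470/4407, mR=-2300/4407; mL+mR=30/113 → advance +1; mR−mL=-5770/4407 → turn -1·90°
n=6: pose=(-4,-6,E); sL=120/281, sR=120/349; mL=58740/98069, mR=-37800/98069; mL+mR=60/281 → advance +1; mR−mL=-96540/98069 → turn -1·90°

0 120/361 120/289 56340/104329 -39000/104329 -3 -7 W
1 60/113 20/39 3470/4407 -2300/4407 -4 -7 N
2 120/281 120/349 58740/98069 -37800/98069 -4 -6 E
3 15/52 30/101 2295/5252 -3075/10504 -3 -6 S
4 120/361 120/289 56340/104329 -39000/104329 -3 -7 W
5 60/113 20/39 3470/4407 -2300/4407 -4 -7 N
6 120/281 120/349 58740/98069 -37800/98069 -4 -6 E
final -3 -6 S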